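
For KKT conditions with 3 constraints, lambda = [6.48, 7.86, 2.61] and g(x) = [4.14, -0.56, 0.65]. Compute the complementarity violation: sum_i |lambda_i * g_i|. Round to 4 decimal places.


KKT complementary slackness check:
lambda_1 * g_1 = 6.48 * 4.14 = 26.8272
lambda_2 * g_2 = 7.86 * -0.56 = -4.4016
lambda_3 * g_3 = 2.61 * 0.65 = 1.6965
Total violation = 26.8272 + 4.4016 + 1.6965 = 32.9253


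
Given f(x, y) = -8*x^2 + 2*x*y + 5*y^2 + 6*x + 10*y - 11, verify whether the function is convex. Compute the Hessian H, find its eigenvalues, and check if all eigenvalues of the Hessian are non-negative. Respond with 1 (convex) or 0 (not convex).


The Hessian of f(x,y) = -8*x^2 + 2*x*y + 5*y^2 + 6*x + 10*y - 11 is:
H = [[-16, 2], [2, 10]]
Trace = -16 + 10 = -6
Determinant = -16*10 - (2)^2 = -164
Discriminant = (-6)^2 - 4*-164 = 692.0
Eigenvalues: lambda_1 = -16.1529, lambda_2 = 10.1529
The function is not convex.

0


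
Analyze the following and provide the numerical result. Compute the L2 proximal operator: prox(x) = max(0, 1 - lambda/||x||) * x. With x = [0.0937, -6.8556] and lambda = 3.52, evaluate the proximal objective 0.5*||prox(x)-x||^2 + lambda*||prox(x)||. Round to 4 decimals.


Step 1: Compute ||x||.
||x|| = 6.8562
Step 2: Compute scaling factor.
scale = max(0, 1 - 3.52/6.8562) = 0.4866
Step 3: prox(x) = [0.0456, -3.3359]
||prox(x)|| = 3.3362
Step 4: Proximal objective.
0.5*||prox-x||^2 = 6.1952
lambda*||prox|| = 11.7434
Total = 17.9388


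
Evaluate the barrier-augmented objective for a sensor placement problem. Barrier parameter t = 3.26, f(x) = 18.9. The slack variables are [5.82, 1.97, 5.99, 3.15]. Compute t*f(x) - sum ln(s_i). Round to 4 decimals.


Step 1: Compute log-barrier.
ln values: [1.7613, 0.678, 1.7901, 1.1474]
phi = -(1.7613 + 0.678 + 1.7901 + 1.1474) = -5.3768
Step 2: Compute augmented objective.
t*f(x) = 3.26*18.9 = 61.614
Total = 61.614 - 5.3768 = 56.2372


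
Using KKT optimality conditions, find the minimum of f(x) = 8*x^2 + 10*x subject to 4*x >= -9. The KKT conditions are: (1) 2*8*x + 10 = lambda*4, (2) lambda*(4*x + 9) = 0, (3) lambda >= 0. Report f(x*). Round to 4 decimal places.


Step 1: Try lambda = 0 (constraint inactive).
Stationarity: 2*8*x + 10 = 0
x* = -10/(2*8) = -0.625
Check constraint: 4*-0.625 = -2.5 >= -9 -- satisfied.
Step 2: Compute optimal value.
f(x*) = 8*(-0.625)^2 + 10*(-0.625) = -3.125


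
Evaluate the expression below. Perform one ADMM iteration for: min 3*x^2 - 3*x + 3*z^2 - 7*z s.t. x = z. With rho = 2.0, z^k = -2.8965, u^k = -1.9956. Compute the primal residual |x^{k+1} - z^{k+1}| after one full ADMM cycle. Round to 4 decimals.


ADMM iteration with rho = 2.0, z^k = -2.8965, u^k = -1.9956
Step 1: x-update.
Minimize 3*x^2 - 3*x + (2.0/2)*(x + 2.8965 - 1.9956)^2
FOC: (2*3 + 2.0)*x = 3 + 2.0*(-2.8965 + 1.9956)
x^{k+1} = 0.1498
Step 2: z-update.
Minimize 3*z^2 - 7*z + (2.0/2)*(0.1498 - z - 1.9956)^2
FOC: (2*3 + 2.0)*z = 7 + 2.0*(0.1498 - 1.9956)
z^{k+1} = 0.4135
Step 3: u-update.
u^{k+1} = -1.9956 + 0.1498 - 0.4135 = -2.2594
Step 4: Primal residual = |0.1498 - 0.4135| = 0.2638


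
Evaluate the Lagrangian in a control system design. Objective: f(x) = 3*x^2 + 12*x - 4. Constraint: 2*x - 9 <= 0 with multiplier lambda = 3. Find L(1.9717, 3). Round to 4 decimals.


Step 1: Evaluate f(x).
f(1.9717) = 3*1.9717^2 + 12*1.9717 - 4 = 31.3232
Step 2: Evaluate g(x).
g(1.9717) = 2*1.9717 - 9 = -5.0566
Step 3: Compute Lagrangian.
L = 31.3232 + 3*-5.0566 = 16.1534


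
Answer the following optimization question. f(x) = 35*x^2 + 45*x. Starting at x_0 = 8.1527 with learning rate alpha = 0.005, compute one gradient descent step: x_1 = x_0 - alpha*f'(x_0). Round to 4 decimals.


We compute the gradient at x_0 and apply the update.
f'(x) = 70*x + 45
f'(8.1527) = 70*8.1527 + 45 = 615.689
x_1 = 8.1527 - 0.005*615.689 = 5.0743


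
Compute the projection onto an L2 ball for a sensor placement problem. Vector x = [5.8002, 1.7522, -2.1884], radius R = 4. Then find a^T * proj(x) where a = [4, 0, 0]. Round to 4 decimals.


Step 1: Compute ||x|| (intermediates to 6 decimals).
||x|| = sqrt(5.8002^2 + 1.7522^2 + (-2.1884)^2) = 6.442175
Step 2: Project.
Since ||x|| > R, scale = R/||x|| = 4/6.442175 = 0.620908, proj(x) = scale * x
proj(x) = [3.601391, 1.087955, -1.358795]
Step 3: Dot product.
a^T * proj(x) = 4*3.601391 + 0*1.087955 + 0*(-1.358795) = 14.4056


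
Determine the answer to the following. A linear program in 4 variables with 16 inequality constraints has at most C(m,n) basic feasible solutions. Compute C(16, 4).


Each vertex corresponds to some choice of n active constraints out of m, so the number of vertices is at most C(m, n) = m! / (n!(m-n)!).
m = 16, n = 4
Numerator: 16 * 15 * 14 * 13
Denominator: 4! = 24
C(16, 4) = 1820


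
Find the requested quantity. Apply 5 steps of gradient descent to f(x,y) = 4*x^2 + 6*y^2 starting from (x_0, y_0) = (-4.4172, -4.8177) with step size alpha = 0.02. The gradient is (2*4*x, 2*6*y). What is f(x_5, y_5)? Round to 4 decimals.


Gradient descent on f(x,y) = 4*x^2 + 6*y^2.
Starting point: (-4.4172, -4.8177), alpha = 0.02
Step 1: grad_x = 2*4*-4.4172 = -35.3376, grad_y = 2*6*-4.8177 = -57.8124
  x_1 = -4.4172 - 0.02*-35.3376 = -3.7104
  y_1 = -4.8177 - 0.02*-57.8124 = -3.6615
Step 2: grad_x = 2*4*-3.7104 = -29.6836, grad_y = 2*6*-3.6615 = -43.9374
  x_2 = -3.7104 - 0.02*-29.6836 = -3.1168
  y_2 = -3.6615 - 0.02*-43.9374 = -2.7827
Step 3: grad_x = 2*4*-3.1168 = -24.9342, grad_y = 2*6*-2.7827 = -33.3924
  x_3 = -3.1168 - 0.02*-24.9342 = -2.6181
  y_3 = -2.7827 - 0.02*-33.3924 = -2.1149
Step 4: grad_x = 2*4*-2.6181 = -20.9447, grad_y = 2*6*-2.1149 = -25.3783
  x_4 = -2.6181 - 0.02*-20.9447 = -2.1992
  y_4 = -2.1149 - 0.02*-25.3783 = -1.6073
Step 5: grad_x = 2*4*-2.1992 = -17.5936, grad_y = 2*6*-1.6073 = -19.2875
  x_5 = -2.1992 - 0.02*-17.5936 = -1.8473
  y_5 = -1.6073 - 0.02*-19.2875 = -1.2215
f(-1.8473, -1.2215) = 4*(-1.8473)^2 + 6*(-1.2215)^2 = 22.6034


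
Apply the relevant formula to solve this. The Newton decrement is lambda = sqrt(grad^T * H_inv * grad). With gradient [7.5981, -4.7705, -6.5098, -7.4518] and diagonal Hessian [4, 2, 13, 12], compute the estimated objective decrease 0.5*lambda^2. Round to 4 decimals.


Step 1: H is diagonal, so H^(-1) * g = [1.8995, -2.3853, -0.5008, -0.621].
Step 2: g^T H^(-1) g = sum_i g_i^2 / H_ii
  = (7.5981)^2/4 + (-4.7705)^2/2 + (-6.5098)^2/13 + (-7.4518)^2/12
  = 14.4328 + 11.3788 + 3.2598 + 4.6274 = 33.6989
Step 3: Objective decrease = 0.5 * g^T H^(-1) g = 16.8494


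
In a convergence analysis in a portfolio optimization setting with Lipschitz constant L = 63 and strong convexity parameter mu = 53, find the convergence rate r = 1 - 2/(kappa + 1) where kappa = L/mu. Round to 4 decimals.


Step 1: Compute the condition number.
kappa = L/mu = 63/53 = 1.1887
Step 2: Compute the convergence rate.
r = 1 - 2/(kappa + 1) = 1 - 2*mu/(L + mu) = (L - mu)/(L + mu) = 10/116 = 0.0862


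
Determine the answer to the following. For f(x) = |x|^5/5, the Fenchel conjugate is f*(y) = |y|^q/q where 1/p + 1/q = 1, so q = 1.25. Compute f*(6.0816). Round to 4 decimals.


The conjugate exponent q satisfies 1/p + 1/q = 1.
p = 5, so q = 5/(5 - 1) = 1.25
|y|^q = 6.0816^1.25 = 9.5504
f*(6.0816) = 9.5504 / 1.25 = 7.6403


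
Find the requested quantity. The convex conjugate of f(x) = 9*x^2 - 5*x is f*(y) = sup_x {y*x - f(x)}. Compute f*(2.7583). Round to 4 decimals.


f*(y) = sup_x {y*x - a*x^2 - b*x} = sup_x {(y-b)*x - a*x^2}
FOC: (y - b) - 2a*x = 0 => x* = (y - b)/(2a)
x* = (2.7583 + 5)/(2*9) = 0.431
f*(2.7583) = (y-b)^2/(4a) = (2.7583 + 5)^2/(4*9)
= 60.1912/36 = 1.672


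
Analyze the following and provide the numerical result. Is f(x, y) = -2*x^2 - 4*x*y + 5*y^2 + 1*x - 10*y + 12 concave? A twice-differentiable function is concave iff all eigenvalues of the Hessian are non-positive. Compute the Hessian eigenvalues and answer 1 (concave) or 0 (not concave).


The Hessian of f(x,y) = -2*x^2 - 4*x*y + 5*y^2 + 1*x - 10*y + 12 is:
H = [[-4, -4], [-4, 10]]
Trace = -4 + 10 = 6
Determinant = -4*10 - (-4)^2 = -56
Discriminant = (6)^2 - 4*-56 = 260.0
Eigenvalues: lambda_1 = -5.0623, lambda_2 = 11.0623
The function is not concave.

0


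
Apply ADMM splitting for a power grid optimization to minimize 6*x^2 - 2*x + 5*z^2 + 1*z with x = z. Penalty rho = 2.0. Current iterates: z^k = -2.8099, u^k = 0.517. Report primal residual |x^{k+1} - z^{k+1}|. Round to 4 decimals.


ADMM iteration with rho = 2.0, z^k = -2.8099, u^k = 0.517
Step 1: x-update.
Minimize 6*x^2 - 2*x + (2.0/2)*(x + 2.8099 + 0.517)^2
FOC: (2*6 + 2.0)*x = 2 + 2.0*(-2.8099 - 0.517)
x^{k+1} = -0.3324
Step 2: z-update.
Minimize 5*z^2 + 1*z + (2.0/2)*(-0.3324 - z + 0.517)^2
FOC: (2*5 + 2.0)*z = -1 + 2.0*(-0.3324 + 0.517)
z^{k+1} = -0.0526
Step 3: u-update.
u^{k+1} = 0.517 - 0.3324 + 0.0526 = 0.2372
Step 4: Primal residual = |-0.3324 + 0.0526| = 0.2798


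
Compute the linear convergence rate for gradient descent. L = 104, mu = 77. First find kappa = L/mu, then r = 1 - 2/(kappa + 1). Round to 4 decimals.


Step 1: Compute the condition number.
kappa = L/mu = 104/77 = 1.3506
Step 2: Compute the convergence rate.
r = 1 - 2/(kappa + 1) = 1 - 2*mu/(L + mu) = (L - mu)/(L + mu) = 27/181 = 0.1492


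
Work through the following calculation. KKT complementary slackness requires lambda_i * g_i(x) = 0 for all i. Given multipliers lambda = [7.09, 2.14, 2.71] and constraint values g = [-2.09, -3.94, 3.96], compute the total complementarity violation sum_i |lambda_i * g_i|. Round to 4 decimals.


KKT complementary slackness check:
lambda_1 * g_1 = 7.09 * -2.09 = -14.8181
lambda_2 * g_2 = 2.14 * -3.94 = -8.4316
lambda_3 * g_3 = 2.71 * 3.96 = 10.7316
Total violation = 14.8181 + 8.4316 + 10.7316 = 33.9813


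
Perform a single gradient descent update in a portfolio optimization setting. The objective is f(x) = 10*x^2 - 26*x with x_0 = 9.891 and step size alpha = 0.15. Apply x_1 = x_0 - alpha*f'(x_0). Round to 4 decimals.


We compute the gradient at x_0 and apply the update.
f'(x) = 20*x - 26
f'(9.891) = 20*9.891 - 26 = 171.82
x_1 = 9.891 - 0.15*171.82 = -15.882


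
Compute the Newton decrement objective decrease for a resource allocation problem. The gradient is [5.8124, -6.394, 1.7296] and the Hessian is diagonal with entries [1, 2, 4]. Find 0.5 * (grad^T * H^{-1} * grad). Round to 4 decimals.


Step 1: H is diagonal, so H^(-1) * g = [5.8124, -3.197, 0.4324].
Step 2: g^T H^(-1) g = sum_i g_i^2 / H_ii
  = (5.8124)^2/1 + (-6.394)^2/2 + (1.7296)^2/4
  = 33.784 + 20.4416 + 0.7479 = 54.9735
Step 3: Objective decrease = 0.5 * g^T H^(-1) g = 27.4867


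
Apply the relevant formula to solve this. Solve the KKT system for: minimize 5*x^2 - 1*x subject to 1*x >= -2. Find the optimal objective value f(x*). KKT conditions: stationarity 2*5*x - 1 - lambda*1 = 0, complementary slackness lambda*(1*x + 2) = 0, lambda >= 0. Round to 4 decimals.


Step 1: Try lambda = 0 (constraint inactive).
Stationarity: 2*5*x - 1 = 0
x* = 1/(2*5) = 0.1
Check constraint: 1*0.1 = 0.1 >= -2 -- satisfied.
Step 2: Compute optimal value.
f(x*) = 5*0.1^2 - 1*0.1 = -0.05


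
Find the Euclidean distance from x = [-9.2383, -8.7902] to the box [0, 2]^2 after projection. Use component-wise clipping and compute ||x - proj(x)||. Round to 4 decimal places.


Project each component onto [0, 2].
clip(-9.2383) = 0.0, clip(-8.7902) = 0.0
Projection = [0.0, 0.0]
Squared diffs: [85.3462, 77.2676]
Distance = sqrt(162.6138) = 12.752


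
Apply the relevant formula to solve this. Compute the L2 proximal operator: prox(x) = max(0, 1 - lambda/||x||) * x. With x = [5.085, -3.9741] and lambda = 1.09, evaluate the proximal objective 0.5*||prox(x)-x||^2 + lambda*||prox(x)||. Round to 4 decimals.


Step 1: Compute ||x||.
||x|| = 6.4537
Step 2: Compute scaling factor.
scale = max(0, 1 - 1.09/6.4537) = 0.8311
Step 3: prox(x) = [4.2262, -3.3029]
||prox(x)|| = 5.3637
Step 4: Proximal objective.
0.5*||prox-x||^2 = 0.5941
lambda*||prox|| = 5.8464
Total = 6.4405


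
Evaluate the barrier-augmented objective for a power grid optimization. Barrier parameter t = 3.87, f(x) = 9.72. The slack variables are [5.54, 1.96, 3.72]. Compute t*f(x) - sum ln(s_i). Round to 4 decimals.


Step 1: Compute log-barrier.
ln values: [1.712, 0.6729, 1.3137]
phi = -(1.712 + 0.6729 + 1.3137) = -3.6987
Step 2: Compute augmented objective.
t*f(x) = 3.87*9.72 = 37.6164
Total = 37.6164 - 3.6987 = 33.9177


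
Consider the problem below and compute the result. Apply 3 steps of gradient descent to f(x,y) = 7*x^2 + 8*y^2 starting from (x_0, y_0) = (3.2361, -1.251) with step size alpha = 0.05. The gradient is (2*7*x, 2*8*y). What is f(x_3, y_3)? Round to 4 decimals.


Gradient descent on f(x,y) = 7*x^2 + 8*y^2.
Starting point: (3.2361, -1.251), alpha = 0.05
Step 1: grad_x = 2*7*3.2361 = 45.3054, grad_y = 2*8*-1.251 = -20.016
  x_1 = 3.2361 - 0.05*45.3054 = 0.9708
  y_1 = -1.251 - 0.05*-20.016 = -0.2502
Step 2: grad_x = 2*7*0.9708 = 13.5916, grad_y = 2*8*-0.2502 = -4.0032
  x_2 = 0.9708 - 0.05*13.5916 = 0.2912
  y_2 = -0.2502 - 0.05*-4.0032 = -0.05
Step 3: grad_x = 2*7*0.2912 = 4.0775, grad_y = 2*8*-0.05 = -0.8006
  x_3 = 0.2912 - 0.05*4.0775 = 0.0874
  y_3 = -0.05 - 0.05*-0.8006 = -0.01
f(0.0874, -0.01) = 7*0.0874^2 + 8*(-0.01)^2 = 0.0542


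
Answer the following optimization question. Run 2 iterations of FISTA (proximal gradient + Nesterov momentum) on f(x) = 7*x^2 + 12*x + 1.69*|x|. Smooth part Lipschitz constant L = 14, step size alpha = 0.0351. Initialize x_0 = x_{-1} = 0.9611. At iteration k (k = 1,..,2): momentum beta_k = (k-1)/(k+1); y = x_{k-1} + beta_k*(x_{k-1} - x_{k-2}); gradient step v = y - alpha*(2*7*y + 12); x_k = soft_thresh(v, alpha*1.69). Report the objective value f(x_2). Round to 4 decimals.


FISTA on f(x) = 7*x^2 + 12*x + 1.69*|x|
L = 14, alpha = 0.0351
Iteration 1: beta = 0.0, y = 0.9611 + 0.0*(0.9611 - 0.9611) = 0.9611
  grad(y) = 25.4554, v = y - alpha*grad = 0.0676
  prox(v) = soft_thresh(0.0676, 0.0593) = 0.0083
Iteration 2: beta = 0.3333, y = 0.0083 + 0.3333*(0.0083 - 0.9611) = -0.3093
  grad(y) = 7.6697, v = y - alpha*grad = -0.5785
  prox(v) = soft_thresh(-0.5785, 0.0593) = -0.5192
f(x_2) = 7*(-0.5192)^2 + 12*(-0.5192) + 1.69*|-0.5192| = -3.466


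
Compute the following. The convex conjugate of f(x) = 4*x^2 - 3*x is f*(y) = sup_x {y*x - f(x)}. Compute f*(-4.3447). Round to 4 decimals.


f*(y) = sup_x {y*x - a*x^2 - b*x} = sup_x {(y-b)*x - a*x^2}
FOC: (y - b) - 2a*x = 0 => x* = (y - b)/(2a)
x* = (-4.3447 + 3)/(2*4) = -0.1681
f*(-4.3447) = (y-b)^2/(4a) = (-4.3447 + 3)^2/(4*4)
= 1.8082/16 = 0.113


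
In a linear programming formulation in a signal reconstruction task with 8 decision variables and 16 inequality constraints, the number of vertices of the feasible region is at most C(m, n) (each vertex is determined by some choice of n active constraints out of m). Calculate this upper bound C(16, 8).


Each vertex corresponds to some choice of n active constraints out of m, so the number of vertices is at most C(m, n) = m! / (n!(m-n)!).
m = 16, n = 8
Numerator: 16 * 15 * 14 * 13 * 12 * 11 * 10 * 9
Denominator: 8! = 40320
C(16, 8) = 12870


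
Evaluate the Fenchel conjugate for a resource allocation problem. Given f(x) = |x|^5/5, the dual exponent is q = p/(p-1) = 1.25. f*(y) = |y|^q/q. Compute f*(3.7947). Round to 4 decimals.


The conjugate exponent q satisfies 1/p + 1/q = 1.
p = 5, so q = 5/(5 - 1) = 1.25
|y|^q = 3.7947^1.25 = 5.2963
f*(3.7947) = 5.2963 / 1.25 = 4.237


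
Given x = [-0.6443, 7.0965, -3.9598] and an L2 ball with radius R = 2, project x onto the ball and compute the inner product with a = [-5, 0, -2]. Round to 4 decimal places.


Step 1: Compute ||x|| (intermediates to 6 decimals).
||x|| = sqrt((-0.6443)^2 + 7.0965^2 + (-3.9598)^2) = 8.152021
Step 2: Project.
Since ||x|| > R, scale = R/||x|| = 2/8.152021 = 0.245338, proj(x) = scale * x
proj(x) = [-0.158071, 1.741041, -0.971489]
Step 3: Dot product.
a^T * proj(x) = -5*(-0.158071) + 0*1.741041 - 2*(-0.971489) = 2.7333


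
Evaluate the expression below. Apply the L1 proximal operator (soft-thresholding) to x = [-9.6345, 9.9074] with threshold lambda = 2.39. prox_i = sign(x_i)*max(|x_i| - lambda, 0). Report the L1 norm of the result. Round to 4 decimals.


Soft-thresholding with lambda = 2.39:
prox(-9.6345) = sign(-9.6345)*max(|-9.6345| - 2.39, 0) = -7.2445
prox(9.9074) = sign(9.9074)*max(|9.9074| - 2.39, 0) = 7.5174
prox(x) = [-7.2445, 7.5174]
||prox(x)||_1 = 7.2445 + 7.5174 = 14.7619


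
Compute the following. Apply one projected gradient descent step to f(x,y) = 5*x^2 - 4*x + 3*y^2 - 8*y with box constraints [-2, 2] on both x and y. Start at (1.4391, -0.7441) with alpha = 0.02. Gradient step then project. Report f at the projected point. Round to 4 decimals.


Step 1: Compute gradient at (1.4391, -0.7441).
grad_x = 2*5*1.4391 - 4 = 10.391
grad_y = 2*3*-0.7441 - 8 = -12.4646
Step 2: Gradient step.
x_raw = 1.4391 - 0.02*10.391 = 1.2313
y_raw = -0.7441 - 0.02*-12.4646 = -0.4948
Step 3: Project onto [-2, 2].
x_proj = clip(1.2313) = 1.2313
y_proj = clip(-0.4948) = -0.4948
Step 4: Evaluate f.
f(1.2313, -0.4948) = 7.3481


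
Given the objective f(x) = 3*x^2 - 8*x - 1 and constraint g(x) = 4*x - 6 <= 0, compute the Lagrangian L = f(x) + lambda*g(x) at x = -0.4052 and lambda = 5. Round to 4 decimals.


Step 1: Evaluate f(x).
f(-0.4052) = 3*(-0.4052)^2 - 8*(-0.4052) - 1 = 2.7342
Step 2: Evaluate g(x).
g(-0.4052) = 4*-0.4052 - 6 = -7.6208
Step 3: Compute Lagrangian.
L = 2.7342 + 5*-7.6208 = -35.3698


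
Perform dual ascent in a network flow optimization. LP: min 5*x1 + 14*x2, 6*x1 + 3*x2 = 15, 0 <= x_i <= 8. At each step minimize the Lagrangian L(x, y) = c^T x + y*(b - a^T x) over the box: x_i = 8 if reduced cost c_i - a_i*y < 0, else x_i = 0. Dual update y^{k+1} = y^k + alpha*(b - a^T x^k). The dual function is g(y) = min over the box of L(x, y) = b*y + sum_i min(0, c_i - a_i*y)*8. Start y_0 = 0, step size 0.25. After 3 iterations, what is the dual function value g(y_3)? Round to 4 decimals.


Dual ascent for LP: min 5*x1 + 14*x2, 6*x1 + 3*x2 = 15, 0 <= x_i <= 8
Step 1: y^k = 0.0, reduced costs: (5.0, 14.0)
  x^k = (0.0, 0.0), subgradient = b - a^T x = 15.0
  y^{k+1} = 0.0 + 0.25*15.0 = 3.75
Step 2: y^k = 3.75, reduced costs: (-17.5, 2.75)
  x^k = (8.0, 0.0), subgradient = b - a^T x = -33.0
  y^{k+1} = 3.75 + 0.25*-33.0 = -4.5
Step 3: y^k = -4.5, reduced costs: (32.0, 27.5)
  x^k = (0.0, 0.0), subgradient = b - a^T x = 15.0
  y^{k+1} = -4.5 + 0.25*15.0 = -0.75
Dual objective at y_3 = -0.75: reduced costs (9.5, 16.25), box minimizer x = (0.0, 0.0)
g(y_3) = b*y + (c1 - a1*y)*x1 + (c2 - a2*y)*x2 = 15*(-0.75) + 9.5*0.0 + 16.25*0.0 = -11.25 + 0.0 + 0.0 = -11.25


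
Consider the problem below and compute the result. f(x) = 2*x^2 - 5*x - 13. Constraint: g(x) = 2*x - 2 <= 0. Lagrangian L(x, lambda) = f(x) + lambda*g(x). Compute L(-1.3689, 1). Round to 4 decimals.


Step 1: Evaluate f(x).
f(-1.3689) = 2*(-1.3689)^2 - 5*(-1.3689) - 13 = -2.4077
Step 2: Evaluate g(x).
g(-1.3689) = 2*-1.3689 - 2 = -4.7378
Step 3: Compute Lagrangian.
L = -2.4077 + 1*-4.7378 = -7.1455


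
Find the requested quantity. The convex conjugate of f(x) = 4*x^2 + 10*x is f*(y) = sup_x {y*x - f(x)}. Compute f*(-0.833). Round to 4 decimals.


f*(y) = sup_x {y*x - a*x^2 - b*x} = sup_x {(y-b)*x - a*x^2}
FOC: (y - b) - 2a*x = 0 => x* = (y - b)/(2a)
x* = (-0.833 - 10)/(2*4) = -1.3541
f*(-0.833) = (y-b)^2/(4a) = (-0.833 - 10)^2/(4*4)
= 117.3539/16 = 7.3346


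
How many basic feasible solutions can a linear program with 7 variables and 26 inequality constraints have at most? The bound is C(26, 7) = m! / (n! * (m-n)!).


Each vertex corresponds to some choice of n active constraints out of m, so the number of vertices is at most C(m, n) = m! / (n!(m-n)!).
m = 26, n = 7
Numerator: 26 * 25 * 24 * 23 * 22 * 21 * 20
Denominator: 7! = 5040
C(26, 7) = 657800


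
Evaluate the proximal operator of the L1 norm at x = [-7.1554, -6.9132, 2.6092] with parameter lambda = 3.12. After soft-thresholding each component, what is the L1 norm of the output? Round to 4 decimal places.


Soft-thresholding with lambda = 3.12:
prox(-7.1554) = sign(-7.1554)*max(|-7.1554| - 3.12, 0) = -4.0354
prox(-6.9132) = sign(-6.9132)*max(|-6.9132| - 3.12, 0) = -3.7932
prox(2.6092) = sign(2.6092)*max(|2.6092| - 3.12, 0) = 0.0
prox(x) = [-4.0354, -3.7932, 0.0]
||prox(x)||_1 = 4.0354 + 3.7932 + 0.0 = 7.8286


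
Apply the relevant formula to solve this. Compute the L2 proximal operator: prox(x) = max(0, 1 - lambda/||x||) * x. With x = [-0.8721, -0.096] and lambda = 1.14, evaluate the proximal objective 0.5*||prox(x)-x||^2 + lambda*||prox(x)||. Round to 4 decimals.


Step 1: Compute ||x||.
||x|| = 0.8774
Step 2: Compute scaling factor.
scale = max(0, 1 - 1.14/0.8774) = 0.0
Step 3: prox(x) = [-0.0, -0.0]
||prox(x)|| = 0.0
Step 4: Proximal objective.
0.5*||prox-x||^2 = 0.3849
lambda*||prox|| = 0.0
Total = 0.3849


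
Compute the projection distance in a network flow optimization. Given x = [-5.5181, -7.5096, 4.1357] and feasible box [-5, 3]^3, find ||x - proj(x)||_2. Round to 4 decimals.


Project each component onto [-5, 3].
clip(-5.5181) = -5.0, clip(-7.5096) = -5.0, clip(4.1357) = 3.0
Projection = [-5.0, -5.0, 3.0]
Squared diffs: [0.2684, 6.2981, 1.2898]
Distance = sqrt(7.8563) = 2.8029


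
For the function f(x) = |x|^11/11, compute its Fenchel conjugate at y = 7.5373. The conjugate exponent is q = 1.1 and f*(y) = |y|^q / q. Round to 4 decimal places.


The conjugate exponent q satisfies 1/p + 1/q = 1.
p = 11, so q = 11/(11 - 1) = 1.1
|y|^q = 7.5373^1.1 = 9.2244
f*(7.5373) = 9.2244 / 1.1 = 8.3858


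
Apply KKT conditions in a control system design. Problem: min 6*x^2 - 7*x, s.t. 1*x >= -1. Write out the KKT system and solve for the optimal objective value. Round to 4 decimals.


Step 1: Try lambda = 0 (constraint inactive).
Stationarity: 2*6*x - 7 = 0
x* = 7/(2*6) = 7/12 = 0.5833 (rounded; the exact value 7/12 is used below)
Check constraint: 1*0.5833 = 0.5833 >= -1 -- satisfied.
Step 2: Compute optimal value.
f(x*) = 6*(7/12)^2 - 7*(7/12) = -2.0417


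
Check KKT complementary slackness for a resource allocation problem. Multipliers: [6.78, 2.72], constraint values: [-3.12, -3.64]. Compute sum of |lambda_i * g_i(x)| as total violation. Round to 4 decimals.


KKT complementary slackness check:
lambda_1 * g_1 = 6.78 * -3.12 = -21.1536
lambda_2 * g_2 = 2.72 * -3.64 = -9.9008
Total violation = 21.1536 + 9.9008 = 31.0544


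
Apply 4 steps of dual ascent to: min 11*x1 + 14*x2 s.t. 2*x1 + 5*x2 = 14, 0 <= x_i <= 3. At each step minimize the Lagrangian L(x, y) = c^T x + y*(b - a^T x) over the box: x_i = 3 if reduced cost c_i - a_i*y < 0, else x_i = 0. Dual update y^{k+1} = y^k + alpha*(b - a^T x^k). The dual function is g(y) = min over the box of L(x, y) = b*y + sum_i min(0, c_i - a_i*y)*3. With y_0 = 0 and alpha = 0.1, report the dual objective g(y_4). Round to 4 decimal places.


Dual ascent for LP: min 11*x1 + 14*x2, 2*x1 + 5*x2 = 14, 0 <= x_i <= 3
Step 1: y^k = 0.0, reduced costs: (11.0, 14.0)
  x^k = (0.0, 0.0), subgradient = b - a^T x = 14.0
  y^{k+1} = 0.0 + 0.1*14.0 = 1.4
Step 2: y^k = 1.4, reduced costs: (8.2, 7.0)
  x^k = (0.0, 0.0), subgradient = b - a^T x = 14.0
  y^{k+1} = 1.4 + 0.1*14.0 = 2.8
Step 3: y^k = 2.8, reduced costs: (5.4, 0.0)
  x^k = (0.0, 0.0), subgradient = b - a^T x = 14.0
  y^{k+1} = 2.8 + 0.1*14.0 = 4.2
Step 4: y^k = 4.2, reduced costs: (2.6, -7.0)
  x^k = (0.0, 3.0), subgradient = b - a^T x = -1.0
  y^{k+1} = 4.2 + 0.1*-1.0 = 4.1
Dual objective at y_4 = 4.1: reduced costs (2.8, -6.5), box minimizer x = (0.0, 3.0)
g(y_4) = b*y + (c1 - a1*y)*x1 + (c2 - a2*y)*x2 = 14*4.1 + 2.8*0.0 + (-6.5)*3.0 = 57.4 + 0.0 - 19.5 = 37.9


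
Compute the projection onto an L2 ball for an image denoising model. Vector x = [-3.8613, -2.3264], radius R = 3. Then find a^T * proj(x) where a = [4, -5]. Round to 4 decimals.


Step 1: Compute ||x|| (intermediates to 6 decimals).
||x|| = sqrt((-3.8613)^2 + (-2.3264)^2) = 4.507968
Step 2: Project.
Since ||x|| > R, scale = R/||x|| = 3/4.507968 = 0.665488, proj(x) = scale * x
proj(x) = [-2.569649, -1.548191]
Step 3: Dot product.
a^T * proj(x) = 4*(-2.569649) - 5*(-1.548191) = -2.5376


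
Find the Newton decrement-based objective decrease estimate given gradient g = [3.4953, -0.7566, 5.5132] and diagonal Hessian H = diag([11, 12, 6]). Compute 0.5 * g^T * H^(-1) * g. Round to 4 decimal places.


Step 1: H is diagonal, so H^(-1) * g = [0.3178, -0.0631, 0.9189].
Step 2: g^T H^(-1) g = sum_i g_i^2 / H_ii
  = (3.4953)^2/11 + (-0.7566)^2/12 + (5.5132)^2/6
  = 1.1106 + 0.0477 + 5.0659 = 6.2242
Step 3: Objective decrease = 0.5 * g^T H^(-1) g = 3.1121


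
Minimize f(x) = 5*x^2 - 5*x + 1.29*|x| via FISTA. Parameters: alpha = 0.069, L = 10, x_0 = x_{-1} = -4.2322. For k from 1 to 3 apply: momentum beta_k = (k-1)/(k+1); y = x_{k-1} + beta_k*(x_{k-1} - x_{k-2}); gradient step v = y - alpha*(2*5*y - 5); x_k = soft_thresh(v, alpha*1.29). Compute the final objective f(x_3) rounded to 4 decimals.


FISTA on f(x) = 5*x^2 - 5*x + 1.29*|x|
L = 10, alpha = 0.069
Iteration 1: beta = 0.0, y = -4.2322 + 0.0*(-4.2322 + 4.2322) = -4.2322
  grad(y) = -47.322, v = y - alpha*grad = -0.967
  prox(v) = soft_thresh(-0.967, 0.089) = -0.878
Iteration 2: beta = 0.3333, y = -0.878 + 0.3333*(-0.878 + 4.2322) = 0.2401
  grad(y) = -2.599, v = y - alpha*grad = 0.4194
  prox(v) = soft_thresh(0.4194, 0.089) = 0.3304
Iteration 3: beta = 0.5, y = 0.3304 + 0.5*(0.3304 + 0.878) = 0.9346
  grad(y) = 4.3462, v = y - alpha*grad = 0.6347
  prox(v) = soft_thresh(0.6347, 0.089) = 0.5457
f(x_3) = 5*0.5457^2 - 5*0.5457 + 1.29*|0.5457| = -0.5356


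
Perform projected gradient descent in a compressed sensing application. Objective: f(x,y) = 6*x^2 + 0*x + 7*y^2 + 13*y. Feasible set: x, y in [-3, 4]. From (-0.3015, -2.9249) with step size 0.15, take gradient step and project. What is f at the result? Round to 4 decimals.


Step 1: Compute gradient at (-0.3015, -2.9249).
grad_x = 2*6*-0.3015 + 0 = -3.618
grad_y = 2*7*-2.9249 + 13 = -27.9486
Step 2: Gradient step.
x_raw = -0.3015 - 0.15*-3.618 = 0.2412
y_raw = -2.9249 - 0.15*-27.9486 = 1.2674
Step 3: Project onto [-3, 4].
x_proj = clip(0.2412) = 0.2412
y_proj = clip(1.2674) = 1.2674
Step 4: Evaluate f.
f(0.2412, 1.2674) = 28.0691


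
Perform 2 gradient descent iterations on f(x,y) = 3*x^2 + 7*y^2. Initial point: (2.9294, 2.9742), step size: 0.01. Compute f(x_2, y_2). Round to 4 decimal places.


Gradient descent on f(x,y) = 3*x^2 + 7*y^2.
Starting point: (2.9294, 2.9742), alpha = 0.01
Step 1: grad_x = 2*3*2.9294 = 17.5764, grad_y = 2*7*2.9742 = 41.6388
  x_1 = 2.9294 - 0.01*17.5764 = 2.7536
  y_1 = 2.9742 - 0.01*41.6388 = 2.5578
Step 2: grad_x = 2*3*2.7536 = 16.5218, grad_y = 2*7*2.5578 = 35.8094
  x_2 = 2.7536 - 0.01*16.5218 = 2.5884
  y_2 = 2.5578 - 0.01*35.8094 = 2.1997
f(2.5884, 2.1997) = 3*2.5884^2 + 7*2.1997^2 = 53.971


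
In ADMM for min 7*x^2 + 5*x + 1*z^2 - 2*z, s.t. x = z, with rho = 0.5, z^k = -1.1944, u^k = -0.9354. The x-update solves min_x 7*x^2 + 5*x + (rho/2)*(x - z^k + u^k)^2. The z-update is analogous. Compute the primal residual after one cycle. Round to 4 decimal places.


ADMM iteration with rho = 0.5, z^k = -1.1944, u^k = -0.9354
Step 1: x-update.
Minimize 7*x^2 + 5*x + (0.5/2)*(x + 1.1944 - 0.9354)^2
FOC: (2*7 + 0.5)*x = -5 + 0.5*(-1.1944 + 0.9354)
x^{k+1} = -0.3538
Step 2: z-update.
Minimize 1*z^2 - 2*z + (0.5/2)*(-0.3538 - z - 0.9354)^2
FOC: (2*1 + 0.5)*z = 2 + 0.5*(-0.3538 - 0.9354)
z^{k+1} = 0.5422
Step 3: u-update.
u^{k+1} = -0.9354 - 0.3538 - 0.5422 = -1.8313
Step 4: Primal residual = |-0.3538 - 0.5422| = 0.8959


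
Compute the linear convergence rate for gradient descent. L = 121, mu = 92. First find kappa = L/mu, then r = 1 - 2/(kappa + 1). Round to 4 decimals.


Step 1: Compute the condition number.
kappa = L/mu = 121/92 = 1.3152
Step 2: Compute the convergence rate.
r = 1 - 2/(kappa + 1) = 1 - 2*mu/(L + mu) = (L - mu)/(L + mu) = 29/213 = 0.1362


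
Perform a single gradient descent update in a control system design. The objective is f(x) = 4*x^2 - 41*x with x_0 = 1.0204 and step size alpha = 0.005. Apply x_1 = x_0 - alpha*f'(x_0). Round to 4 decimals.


We compute the gradient at x_0 and apply the update.
f'(x) = 8*x - 41
f'(1.0204) = 8*1.0204 - 41 = -32.8368
x_1 = 1.0204 - 0.005*-32.8368 = 1.1846


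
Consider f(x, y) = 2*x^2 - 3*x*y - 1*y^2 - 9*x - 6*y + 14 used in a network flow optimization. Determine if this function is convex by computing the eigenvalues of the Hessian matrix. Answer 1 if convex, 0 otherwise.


The Hessian of f(x,y) = 2*x^2 - 3*x*y - 1*y^2 - 9*x - 6*y + 14 is:
H = [[4, -3], [-3, -2]]
Trace = 4 - 2 = 2
Determinant = 4*-2 - (-3)^2 = -17
Discriminant = (2)^2 - 4*-17 = 72.0
Eigenvalues: lambda_1 = -3.2426, lambda_2 = 5.2426
The function is not convex.

0


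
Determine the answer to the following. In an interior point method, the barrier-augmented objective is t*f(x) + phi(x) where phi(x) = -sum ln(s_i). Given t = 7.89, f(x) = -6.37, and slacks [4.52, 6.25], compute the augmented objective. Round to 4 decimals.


Step 1: Compute log-barrier.
ln values: [1.5085, 1.8326]
phi = -(1.5085 + 1.8326) = -3.3411
Step 2: Compute augmented objective.
t*f(x) = 7.89*-6.37 = -50.2593
Total = -50.2593 - 3.3411 = -53.6004


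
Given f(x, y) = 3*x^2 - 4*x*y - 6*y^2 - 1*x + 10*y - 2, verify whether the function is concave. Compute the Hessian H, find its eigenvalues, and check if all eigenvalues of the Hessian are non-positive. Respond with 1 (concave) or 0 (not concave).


The Hessian of f(x,y) = 3*x^2 - 4*x*y - 6*y^2 - 1*x + 10*y - 2 is:
H = [[6, -4], [-4, -12]]
Trace = 6 - 12 = -6
Determinant = 6*-12 - (-4)^2 = -88
Discriminant = (-6)^2 - 4*-88 = 388.0
Eigenvalues: lambda_1 = -12.8489, lambda_2 = 6.8489
The function is not concave.

0


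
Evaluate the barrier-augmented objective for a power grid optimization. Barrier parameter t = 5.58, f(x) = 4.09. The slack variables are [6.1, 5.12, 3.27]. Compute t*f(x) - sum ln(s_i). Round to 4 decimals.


Step 1: Compute log-barrier.
ln values: [1.8083, 1.6332, 1.1848]
phi = -(1.8083 + 1.6332 + 1.1848) = -4.6262
Step 2: Compute augmented objective.
t*f(x) = 5.58*4.09 = 22.8222
Total = 22.8222 - 4.6262 = 18.196


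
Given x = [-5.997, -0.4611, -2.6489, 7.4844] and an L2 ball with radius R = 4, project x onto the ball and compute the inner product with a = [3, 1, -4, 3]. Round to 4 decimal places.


Step 1: Compute ||x|| (intermediates to 6 decimals).
||x|| = sqrt((-5.997)^2 + (-0.4611)^2 + (-2.6489)^2 + 7.4844^2) = 9.960398
Step 2: Project.
Since ||x|| > R, scale = R/||x|| = 4/9.960398 = 0.40159, proj(x) = scale * x
proj(x) = [-2.408335, -0.185173, -1.063772, 3.00566]
Step 3: Dot product.
a^T * proj(x) = 3*(-2.408335) + 1*(-0.185173) - 4*(-1.063772) + 3*3.00566 = 5.8619


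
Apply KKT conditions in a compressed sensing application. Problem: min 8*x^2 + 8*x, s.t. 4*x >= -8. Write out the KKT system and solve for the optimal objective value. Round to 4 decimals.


Step 1: Try lambda = 0 (constraint inactive).
Stationarity: 2*8*x + 8 = 0
x* = -8/(2*8) = -0.5
Check constraint: 4*-0.5 = -2.0 >= -8 -- satisfied.
Step 2: Compute optimal value.
f(x*) = 8*(-0.5)^2 + 8*(-0.5) = -2.0


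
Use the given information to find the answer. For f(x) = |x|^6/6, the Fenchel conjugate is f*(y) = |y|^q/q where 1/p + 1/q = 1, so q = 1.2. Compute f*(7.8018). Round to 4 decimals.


The conjugate exponent q satisfies 1/p + 1/q = 1.
p = 6, so q = 6/(6 - 1) = 1.2
|y|^q = 7.8018^1.2 = 11.7661
f*(7.8018) = 11.7661 / 1.2 = 9.8051


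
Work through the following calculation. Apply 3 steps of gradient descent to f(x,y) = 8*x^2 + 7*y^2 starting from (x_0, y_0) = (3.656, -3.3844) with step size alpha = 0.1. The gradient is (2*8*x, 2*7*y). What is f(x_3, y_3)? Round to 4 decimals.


Gradient descent on f(x,y) = 8*x^2 + 7*y^2.
Starting point: (3.656, -3.3844), alpha = 0.1
Step 1: grad_x = 2*8*3.656 = 58.496, grad_y = 2*7*-3.3844 = -47.3816
  x_1 = 3.656 - 0.1*58.496 = -2.1936
  y_1 = -3.3844 - 0.1*-47.3816 = 1.3538
Step 2: grad_x = 2*8*-2.1936 = -35.0976, grad_y = 2*7*1.3538 = 18.9526
  x_2 = -2.1936 - 0.1*-35.0976 = 1.3162
  y_2 = 1.3538 - 0.1*18.9526 = -0.5415
Step 3: grad_x = 2*8*1.3162 = 21.0586, grad_y = 2*7*-0.5415 = -7.5811
  x_3 = 1.3162 - 0.1*21.0586 = -0.7897
  y_3 = -0.5415 - 0.1*-7.5811 = 0.2166
f(-0.7897, 0.2166) = 8*(-0.7897)^2 + 7*0.2166^2 = 5.3174


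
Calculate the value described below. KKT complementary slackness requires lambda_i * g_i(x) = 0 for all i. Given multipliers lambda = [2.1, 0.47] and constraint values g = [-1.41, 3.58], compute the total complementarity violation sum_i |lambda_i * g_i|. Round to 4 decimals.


KKT complementary slackness check:
lambda_1 * g_1 = 2.1 * -1.41 = -2.961
lambda_2 * g_2 = 0.47 * 3.58 = 1.6826
Total violation = 2.961 + 1.6826 = 4.6436


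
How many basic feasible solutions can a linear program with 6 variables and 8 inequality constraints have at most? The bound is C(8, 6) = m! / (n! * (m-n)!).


Each vertex corresponds to some choice of n active constraints out of m, so the number of vertices is at most C(m, n) = m! / (n!(m-n)!).
m = 8, n = 6
Numerator: 8 * 7 * 6 * 5 * 4 * 3
Denominator: 6! = 720
C(8, 6) = 28


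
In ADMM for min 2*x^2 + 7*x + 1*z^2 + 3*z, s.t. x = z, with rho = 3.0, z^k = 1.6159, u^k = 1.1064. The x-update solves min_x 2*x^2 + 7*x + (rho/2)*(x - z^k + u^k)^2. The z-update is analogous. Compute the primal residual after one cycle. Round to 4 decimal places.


ADMM iteration with rho = 3.0, z^k = 1.6159, u^k = 1.1064
Step 1: x-update.
Minimize 2*x^2 + 7*x + (3.0/2)*(x - 1.6159 + 1.1064)^2
FOC: (2*2 + 3.0)*x = -7 + 3.0*(1.6159 - 1.1064)
x^{k+1} = -0.7816
Step 2: z-update.
Minimize 1*z^2 + 3*z + (3.0/2)*(-0.7816 - z + 1.1064)^2
FOC: (2*1 + 3.0)*z = -3 + 3.0*(-0.7816 + 1.1064)
z^{k+1} = -0.4051
Step 3: u-update.
u^{k+1} = 1.1064 - 0.7816 + 0.4051 = 0.7299
Step 4: Primal residual = |-0.7816 + 0.4051| = 0.3765


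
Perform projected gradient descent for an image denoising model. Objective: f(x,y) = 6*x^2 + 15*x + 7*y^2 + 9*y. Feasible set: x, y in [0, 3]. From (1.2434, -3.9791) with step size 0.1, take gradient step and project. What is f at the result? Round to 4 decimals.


Step 1: Compute gradient at (1.2434, -3.9791).
grad_x = 2*6*1.2434 + 15 = 29.9208
grad_y = 2*7*-3.9791 + 9 = -46.7074
Step 2: Gradient step.
x_raw = 1.2434 - 0.1*29.9208 = -1.7487
y_raw = -3.9791 - 0.1*-46.7074 = 0.6916
Step 3: Project onto [0, 3].
x_proj = clip(-1.7487) = 0.0
y_proj = clip(0.6916) = 0.6916
Step 4: Evaluate f.
f(0.0, 0.6916) = 9.5733


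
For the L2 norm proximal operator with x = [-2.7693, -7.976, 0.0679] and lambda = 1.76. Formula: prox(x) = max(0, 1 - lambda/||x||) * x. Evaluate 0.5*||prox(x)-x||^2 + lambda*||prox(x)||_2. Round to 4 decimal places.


Step 1: Compute ||x||.
||x|| = 8.4434
Step 2: Compute scaling factor.
scale = max(0, 1 - 1.76/8.4434) = 0.7916
Step 3: prox(x) = [-2.192, -6.3134, 0.0537]
||prox(x)|| = 6.6834
Step 4: Proximal objective.
0.5*||prox-x||^2 = 1.5488
lambda*||prox|| = 11.7628
Total = 13.3115


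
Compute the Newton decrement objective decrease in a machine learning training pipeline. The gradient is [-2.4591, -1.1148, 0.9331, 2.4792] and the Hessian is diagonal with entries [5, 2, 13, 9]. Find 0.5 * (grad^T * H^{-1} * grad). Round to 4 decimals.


Step 1: H is diagonal, so H^(-1) * g = [-0.4918, -0.5574, 0.0718, 0.2755].
Step 2: g^T H^(-1) g = sum_i g_i^2 / H_ii
  = (-2.4591)^2/5 + (-1.1148)^2/2 + (0.9331)^2/13 + (2.4792)^2/9
  = 1.2094 + 0.6214 + 0.067 + 0.6829 = 2.5807
Step 3: Objective decrease = 0.5 * g^T H^(-1) g = 1.2904


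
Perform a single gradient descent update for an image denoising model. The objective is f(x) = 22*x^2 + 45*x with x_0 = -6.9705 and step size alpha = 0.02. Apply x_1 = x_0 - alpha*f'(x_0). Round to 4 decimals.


We compute the gradient at x_0 and apply the update.
f'(x) = 44*x + 45
f'(-6.9705) = 44*-6.9705 + 45 = -261.702
x_1 = -6.9705 - 0.02*-261.702 = -1.7365


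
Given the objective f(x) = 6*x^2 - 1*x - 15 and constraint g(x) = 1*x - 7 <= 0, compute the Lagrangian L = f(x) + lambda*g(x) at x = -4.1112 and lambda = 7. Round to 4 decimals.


Step 1: Evaluate f(x).
f(-4.1112) = 6*(-4.1112)^2 - 1*(-4.1112) - 15 = 90.523
Step 2: Evaluate g(x).
g(-4.1112) = 1*-4.1112 - 7 = -11.1112
Step 3: Compute Lagrangian.
L = 90.523 + 7*-11.1112 = 12.7446


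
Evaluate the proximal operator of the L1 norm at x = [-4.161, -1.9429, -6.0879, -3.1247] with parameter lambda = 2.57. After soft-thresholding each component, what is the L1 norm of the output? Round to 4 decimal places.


Soft-thresholding with lambda = 2.57:
prox(-4.161) = sign(-4.161)*max(|-4.161| - 2.57, 0) = -1.591
prox(-1.9429) = sign(-1.9429)*max(|-1.9429| - 2.57, 0) = 0.0
prox(-6.0879) = sign(-6.0879)*max(|-6.0879| - 2.57, 0) = -3.5179
prox(-3.1247) = sign(-3.1247)*max(|-3.1247| - 2.57, 0) = -0.5547
prox(x) = [-1.591, 0.0, -3.5179, -0.5547]
||prox(x)||_1 = 1.591 + 0.0 + 3.5179 + 0.5547 = 5.6636


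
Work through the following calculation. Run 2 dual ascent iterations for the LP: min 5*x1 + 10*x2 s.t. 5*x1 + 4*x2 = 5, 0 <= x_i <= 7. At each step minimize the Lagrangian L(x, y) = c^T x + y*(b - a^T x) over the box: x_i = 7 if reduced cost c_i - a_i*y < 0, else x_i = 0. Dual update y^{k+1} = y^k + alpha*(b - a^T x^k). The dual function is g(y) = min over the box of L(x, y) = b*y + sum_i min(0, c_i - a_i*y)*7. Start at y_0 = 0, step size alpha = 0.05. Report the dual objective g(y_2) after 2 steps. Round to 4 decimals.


Dual ascent for LP: min 5*x1 + 10*x2, 5*x1 + 4*x2 = 5, 0 <= x_i <= 7
Step 1: y^k = 0.0, reduced costs: (5.0, 10.0)
  x^k = (0.0, 0.0), subgradient = b - a^T x = 5.0
  y^{k+1} = 0.0 + 0.05*5.0 = 0.25
Step 2: y^k = 0.25, reduced costs: (3.75, 9.0)
  x^k = (0.0, 0.0), subgradient = b - a^T x = 5.0
  y^{k+1} = 0.25 + 0.05*5.0 = 0.5
Dual objective at y_2 = 0.5: reduced costs (2.5, 8.0), box minimizer x = (0.0, 0.0)
g(y_2) = b*y + (c1 - a1*y)*x1 + (c2 - a2*y)*x2 = 5*0.5 + 2.5*0.0 + 8.0*0.0 = 2.5 + 0.0 + 0.0 = 2.5


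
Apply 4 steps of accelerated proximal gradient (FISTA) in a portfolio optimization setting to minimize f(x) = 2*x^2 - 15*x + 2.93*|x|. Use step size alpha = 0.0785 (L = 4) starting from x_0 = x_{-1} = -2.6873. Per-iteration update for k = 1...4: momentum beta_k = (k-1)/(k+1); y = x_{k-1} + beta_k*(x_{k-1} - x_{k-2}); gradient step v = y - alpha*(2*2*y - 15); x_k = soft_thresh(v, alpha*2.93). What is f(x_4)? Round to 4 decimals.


FISTA on f(x) = 2*x^2 - 15*x + 2.93*|x|
L = 4, alpha = 0.0785
Iteration 1: beta = 0.0, y = -2.6873 + 0.0*(-2.6873 + 2.6873) = -2.6873
  grad(y) = -25.7492, v = y - alpha*grad = -0.666
  prox(v) = soft_thresh(-0.666, 0.23) = -0.436
Iteration 2: beta = 0.3333, y = -0.436 + 0.3333*(-0.436 + 2.6873) = 0.3145
  grad(y) = -13.7422, v = y - alpha*grad = 1.3932
  prox(v) = soft_thresh(1.3932, 0.23) = 1.1632
Iteration 3: beta = 0.5, y = 1.1632 + 0.5*(1.1632 + 0.436) = 1.9628
  grad(y) = -7.1488, v = y - alpha*grad = 2.524
  prox(v) = soft_thresh(2.524, 0.23) = 2.294
Iteration 4: beta = 0.6, y = 2.294 + 0.6*(2.294 - 1.1632) = 2.9724
  grad(y) = -3.1102, v = y - alpha*grad = 3.2166
  prox(v) = soft_thresh(3.2166, 0.23) = 2.9866
f(x_4) = 2*2.9866^2 - 15*2.9866 + 2.93*|2.9866| = -18.2087


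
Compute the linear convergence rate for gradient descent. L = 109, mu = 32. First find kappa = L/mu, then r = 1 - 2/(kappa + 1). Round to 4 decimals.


Step 1: Compute the condition number.
kappa = L/mu = 109/32 = 3.4063
Step 2: Compute the convergence rate.
r = 1 - 2/(kappa + 1) = 1 - 2*mu/(L + mu) = (L - mu)/(L + mu) = 77/141 = 0.5461


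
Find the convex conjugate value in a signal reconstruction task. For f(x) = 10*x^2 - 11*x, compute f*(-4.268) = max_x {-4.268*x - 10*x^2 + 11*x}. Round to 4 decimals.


f*(y) = sup_x {y*x - a*x^2 - b*x} = sup_x {(y-b)*x - a*x^2}
FOC: (y - b) - 2a*x = 0 => x* = (y - b)/(2a)
x* = (-4.268 + 11)/(2*10) = 0.3366
f*(-4.268) = (y-b)^2/(4a) = (-4.268 + 11)^2/(4*10)
= 45.3198/40 = 1.133


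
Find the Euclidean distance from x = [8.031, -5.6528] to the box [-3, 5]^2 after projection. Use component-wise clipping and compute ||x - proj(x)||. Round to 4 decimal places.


Project each component onto [-3, 5].
clip(8.031) = 5.0, clip(-5.6528) = -3.0
Projection = [5.0, -3.0]
Squared diffs: [9.187, 7.0373]
Distance = sqrt(16.2243) = 4.0279
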